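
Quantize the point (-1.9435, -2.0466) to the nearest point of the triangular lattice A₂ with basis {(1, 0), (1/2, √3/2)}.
(-2, -1.732)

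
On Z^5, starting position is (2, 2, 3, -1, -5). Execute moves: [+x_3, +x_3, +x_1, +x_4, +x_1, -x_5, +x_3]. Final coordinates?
(4, 2, 6, 0, -6)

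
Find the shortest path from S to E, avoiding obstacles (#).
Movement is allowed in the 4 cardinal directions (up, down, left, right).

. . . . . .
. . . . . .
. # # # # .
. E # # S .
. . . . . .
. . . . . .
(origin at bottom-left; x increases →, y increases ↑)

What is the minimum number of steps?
5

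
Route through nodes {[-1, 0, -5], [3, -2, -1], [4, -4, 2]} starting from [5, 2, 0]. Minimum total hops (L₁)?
25
(one optimal route: (5, 2, 0) → (4, -4, 2) → (3, -2, -1) → (-1, 0, -5))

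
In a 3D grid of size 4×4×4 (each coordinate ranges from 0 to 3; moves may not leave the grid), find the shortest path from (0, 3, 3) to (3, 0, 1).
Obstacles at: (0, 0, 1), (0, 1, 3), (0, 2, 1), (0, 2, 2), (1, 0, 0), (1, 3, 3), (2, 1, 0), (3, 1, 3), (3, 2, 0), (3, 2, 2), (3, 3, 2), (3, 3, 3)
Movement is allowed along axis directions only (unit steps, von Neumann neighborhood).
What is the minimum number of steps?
8
(one shortest path: (0, 3, 3) → (0, 2, 3) → (1, 2, 3) → (2, 2, 3) → (2, 1, 3) → (2, 0, 3) → (3, 0, 3) → (3, 0, 2) → (3, 0, 1))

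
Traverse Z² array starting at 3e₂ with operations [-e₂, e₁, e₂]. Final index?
(1, 3)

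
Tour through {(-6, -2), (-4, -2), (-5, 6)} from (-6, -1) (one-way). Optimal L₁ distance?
12
(one optimal route: (-6, -1) → (-6, -2) → (-4, -2) → (-5, 6))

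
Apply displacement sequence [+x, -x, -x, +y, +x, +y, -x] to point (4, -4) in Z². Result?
(3, -2)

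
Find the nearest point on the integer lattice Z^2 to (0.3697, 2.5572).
(0, 3)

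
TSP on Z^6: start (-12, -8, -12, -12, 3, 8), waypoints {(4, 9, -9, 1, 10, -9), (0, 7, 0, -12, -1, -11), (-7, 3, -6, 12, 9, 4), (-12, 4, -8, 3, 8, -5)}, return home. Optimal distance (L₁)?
216
(one optimal route: (-12, -8, -12, -12, 3, 8) → (0, 7, 0, -12, -1, -11) → (4, 9, -9, 1, 10, -9) → (-12, 4, -8, 3, 8, -5) → (-7, 3, -6, 12, 9, 4) → (-12, -8, -12, -12, 3, 8))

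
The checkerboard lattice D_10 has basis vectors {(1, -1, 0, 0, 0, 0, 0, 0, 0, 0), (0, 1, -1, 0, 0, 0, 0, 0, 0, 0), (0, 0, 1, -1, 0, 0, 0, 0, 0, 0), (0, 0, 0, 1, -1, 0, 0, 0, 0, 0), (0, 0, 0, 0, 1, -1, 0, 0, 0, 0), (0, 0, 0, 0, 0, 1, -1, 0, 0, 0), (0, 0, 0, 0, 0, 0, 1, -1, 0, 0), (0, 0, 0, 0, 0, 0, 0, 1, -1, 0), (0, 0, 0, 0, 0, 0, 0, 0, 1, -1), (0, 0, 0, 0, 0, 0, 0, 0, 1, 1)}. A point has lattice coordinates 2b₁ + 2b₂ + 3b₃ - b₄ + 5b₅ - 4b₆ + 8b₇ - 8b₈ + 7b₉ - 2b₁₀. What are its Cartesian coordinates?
(2, 0, 1, -4, 6, -9, 12, -16, 13, -9)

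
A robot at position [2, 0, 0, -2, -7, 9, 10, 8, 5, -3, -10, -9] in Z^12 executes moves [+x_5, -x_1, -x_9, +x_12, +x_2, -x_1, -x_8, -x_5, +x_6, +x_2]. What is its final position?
(0, 2, 0, -2, -7, 10, 10, 7, 4, -3, -10, -8)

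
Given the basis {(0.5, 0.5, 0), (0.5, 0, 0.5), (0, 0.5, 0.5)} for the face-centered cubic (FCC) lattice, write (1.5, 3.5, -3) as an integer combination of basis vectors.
8b₁ - 5b₂ - b₃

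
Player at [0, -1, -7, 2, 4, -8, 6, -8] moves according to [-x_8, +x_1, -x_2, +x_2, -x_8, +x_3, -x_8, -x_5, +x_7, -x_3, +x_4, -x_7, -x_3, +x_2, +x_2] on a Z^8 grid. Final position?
(1, 1, -8, 3, 3, -8, 6, -11)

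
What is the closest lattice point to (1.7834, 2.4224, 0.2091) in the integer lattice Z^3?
(2, 2, 0)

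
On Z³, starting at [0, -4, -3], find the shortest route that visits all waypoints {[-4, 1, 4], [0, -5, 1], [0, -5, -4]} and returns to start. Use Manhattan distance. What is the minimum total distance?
36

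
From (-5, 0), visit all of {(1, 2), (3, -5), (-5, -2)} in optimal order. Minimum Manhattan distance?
21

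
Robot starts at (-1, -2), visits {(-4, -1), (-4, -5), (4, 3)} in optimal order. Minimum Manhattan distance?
22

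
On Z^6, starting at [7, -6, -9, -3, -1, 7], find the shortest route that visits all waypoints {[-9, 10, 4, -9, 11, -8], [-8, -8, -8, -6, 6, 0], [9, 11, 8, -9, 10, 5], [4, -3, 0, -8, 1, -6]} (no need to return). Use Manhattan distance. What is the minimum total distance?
153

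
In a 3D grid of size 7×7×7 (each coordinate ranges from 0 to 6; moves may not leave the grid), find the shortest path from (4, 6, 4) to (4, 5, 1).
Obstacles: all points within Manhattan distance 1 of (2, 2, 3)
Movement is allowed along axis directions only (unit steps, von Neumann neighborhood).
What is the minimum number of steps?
4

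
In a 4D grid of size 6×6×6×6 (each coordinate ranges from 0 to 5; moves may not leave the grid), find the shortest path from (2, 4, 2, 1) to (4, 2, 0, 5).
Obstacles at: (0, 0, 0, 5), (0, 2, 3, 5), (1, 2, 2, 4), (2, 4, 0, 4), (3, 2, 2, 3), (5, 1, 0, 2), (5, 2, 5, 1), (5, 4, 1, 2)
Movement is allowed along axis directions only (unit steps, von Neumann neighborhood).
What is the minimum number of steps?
10
(one shortest path: (2, 4, 2, 1) → (3, 4, 2, 1) → (4, 4, 2, 1) → (4, 3, 2, 1) → (4, 2, 2, 1) → (4, 2, 1, 1) → (4, 2, 0, 1) → (4, 2, 0, 2) → (4, 2, 0, 3) → (4, 2, 0, 4) → (4, 2, 0, 5))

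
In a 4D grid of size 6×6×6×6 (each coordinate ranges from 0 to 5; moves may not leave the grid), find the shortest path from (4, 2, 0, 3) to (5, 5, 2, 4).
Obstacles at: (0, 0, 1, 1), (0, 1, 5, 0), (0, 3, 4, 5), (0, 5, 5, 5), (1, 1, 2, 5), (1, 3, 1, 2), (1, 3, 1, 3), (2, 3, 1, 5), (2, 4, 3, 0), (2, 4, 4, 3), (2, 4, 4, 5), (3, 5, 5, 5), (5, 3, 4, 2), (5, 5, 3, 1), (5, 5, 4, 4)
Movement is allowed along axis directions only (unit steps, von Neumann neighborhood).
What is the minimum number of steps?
7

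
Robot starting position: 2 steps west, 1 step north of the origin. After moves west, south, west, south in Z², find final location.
(-4, -1)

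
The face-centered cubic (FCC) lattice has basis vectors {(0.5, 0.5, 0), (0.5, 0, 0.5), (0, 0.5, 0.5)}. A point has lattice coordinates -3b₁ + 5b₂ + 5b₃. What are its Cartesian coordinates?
(1, 1, 5)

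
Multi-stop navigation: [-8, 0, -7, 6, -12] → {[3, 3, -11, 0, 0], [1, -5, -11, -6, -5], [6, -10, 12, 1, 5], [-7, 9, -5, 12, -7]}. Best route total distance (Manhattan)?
135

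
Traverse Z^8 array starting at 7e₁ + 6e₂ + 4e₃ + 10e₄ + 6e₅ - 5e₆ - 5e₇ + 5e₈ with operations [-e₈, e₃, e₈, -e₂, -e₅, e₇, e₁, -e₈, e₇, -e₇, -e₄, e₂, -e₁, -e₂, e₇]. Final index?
(7, 5, 5, 9, 5, -5, -3, 4)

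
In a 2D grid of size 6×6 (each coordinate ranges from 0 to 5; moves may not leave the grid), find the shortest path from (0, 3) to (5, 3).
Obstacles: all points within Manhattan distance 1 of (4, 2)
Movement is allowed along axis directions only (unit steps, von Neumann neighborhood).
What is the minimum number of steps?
7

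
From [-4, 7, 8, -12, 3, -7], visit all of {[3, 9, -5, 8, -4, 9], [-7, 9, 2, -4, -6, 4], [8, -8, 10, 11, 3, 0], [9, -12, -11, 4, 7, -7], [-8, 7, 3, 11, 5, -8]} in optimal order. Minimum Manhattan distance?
213
(one optimal route: (-4, 7, 8, -12, 3, -7) → (-8, 7, 3, 11, 5, -8) → (-7, 9, 2, -4, -6, 4) → (3, 9, -5, 8, -4, 9) → (8, -8, 10, 11, 3, 0) → (9, -12, -11, 4, 7, -7))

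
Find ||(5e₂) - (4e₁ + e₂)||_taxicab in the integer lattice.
8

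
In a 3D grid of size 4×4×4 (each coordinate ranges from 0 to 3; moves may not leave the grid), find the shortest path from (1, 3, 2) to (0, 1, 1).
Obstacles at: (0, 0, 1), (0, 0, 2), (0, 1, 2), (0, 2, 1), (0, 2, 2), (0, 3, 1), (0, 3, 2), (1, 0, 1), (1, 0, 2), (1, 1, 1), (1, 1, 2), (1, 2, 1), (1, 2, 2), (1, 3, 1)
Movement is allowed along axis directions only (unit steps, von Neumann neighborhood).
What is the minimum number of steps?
8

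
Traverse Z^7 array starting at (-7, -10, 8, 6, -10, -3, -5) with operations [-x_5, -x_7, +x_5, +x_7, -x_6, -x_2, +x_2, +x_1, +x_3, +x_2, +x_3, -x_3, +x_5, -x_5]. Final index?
(-6, -9, 9, 6, -10, -4, -5)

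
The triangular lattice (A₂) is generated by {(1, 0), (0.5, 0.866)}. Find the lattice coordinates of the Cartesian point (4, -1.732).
5b₁ - 2b₂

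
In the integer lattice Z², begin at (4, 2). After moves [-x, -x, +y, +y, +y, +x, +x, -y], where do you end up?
(4, 4)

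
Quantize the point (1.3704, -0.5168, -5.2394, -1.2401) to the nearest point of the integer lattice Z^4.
(1, -1, -5, -1)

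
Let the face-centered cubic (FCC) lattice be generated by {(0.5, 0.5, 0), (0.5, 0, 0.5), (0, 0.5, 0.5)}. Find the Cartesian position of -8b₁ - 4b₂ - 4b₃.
(-6, -6, -4)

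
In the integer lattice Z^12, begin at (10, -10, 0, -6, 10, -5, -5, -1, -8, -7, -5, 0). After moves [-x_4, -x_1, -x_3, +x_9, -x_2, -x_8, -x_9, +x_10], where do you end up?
(9, -11, -1, -7, 10, -5, -5, -2, -8, -6, -5, 0)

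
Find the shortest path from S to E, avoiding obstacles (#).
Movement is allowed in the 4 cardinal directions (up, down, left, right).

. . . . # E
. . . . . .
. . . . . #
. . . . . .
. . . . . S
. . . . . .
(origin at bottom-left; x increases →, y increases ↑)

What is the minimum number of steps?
6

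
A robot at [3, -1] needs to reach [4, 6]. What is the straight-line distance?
7.07107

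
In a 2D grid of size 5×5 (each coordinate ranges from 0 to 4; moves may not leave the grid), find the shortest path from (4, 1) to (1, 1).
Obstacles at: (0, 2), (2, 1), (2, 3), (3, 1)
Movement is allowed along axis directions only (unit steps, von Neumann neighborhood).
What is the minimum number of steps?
5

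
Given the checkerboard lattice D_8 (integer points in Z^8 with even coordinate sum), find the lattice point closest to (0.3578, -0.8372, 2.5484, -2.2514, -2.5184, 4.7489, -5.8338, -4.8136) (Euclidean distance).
(0, -1, 3, -2, -2, 5, -6, -5)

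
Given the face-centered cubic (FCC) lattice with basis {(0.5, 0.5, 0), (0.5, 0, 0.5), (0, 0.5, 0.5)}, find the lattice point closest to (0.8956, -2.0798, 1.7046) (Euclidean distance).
(1, -2, 2)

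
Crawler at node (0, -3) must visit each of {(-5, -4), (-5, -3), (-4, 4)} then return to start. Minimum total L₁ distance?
26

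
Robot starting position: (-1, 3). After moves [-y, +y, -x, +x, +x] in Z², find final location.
(0, 3)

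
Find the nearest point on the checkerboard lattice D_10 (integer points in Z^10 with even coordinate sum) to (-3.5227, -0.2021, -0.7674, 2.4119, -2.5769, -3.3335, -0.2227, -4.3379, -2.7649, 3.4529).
(-3, 0, -1, 2, -3, -3, 0, -4, -3, 3)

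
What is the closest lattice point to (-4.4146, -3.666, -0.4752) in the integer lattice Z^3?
(-4, -4, 0)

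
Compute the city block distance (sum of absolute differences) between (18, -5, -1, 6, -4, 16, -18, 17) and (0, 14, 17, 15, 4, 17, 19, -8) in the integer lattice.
135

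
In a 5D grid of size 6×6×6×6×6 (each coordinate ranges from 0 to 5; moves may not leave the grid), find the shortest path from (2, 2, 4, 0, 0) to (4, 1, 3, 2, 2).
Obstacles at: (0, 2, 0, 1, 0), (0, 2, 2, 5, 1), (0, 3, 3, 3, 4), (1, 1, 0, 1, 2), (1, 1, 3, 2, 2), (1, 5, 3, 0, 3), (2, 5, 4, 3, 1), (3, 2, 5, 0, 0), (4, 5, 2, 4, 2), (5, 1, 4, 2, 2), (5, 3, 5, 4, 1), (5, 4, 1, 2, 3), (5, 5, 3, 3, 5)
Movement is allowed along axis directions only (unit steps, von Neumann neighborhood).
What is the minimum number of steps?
8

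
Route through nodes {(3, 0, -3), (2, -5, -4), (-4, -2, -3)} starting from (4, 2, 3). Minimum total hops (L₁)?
26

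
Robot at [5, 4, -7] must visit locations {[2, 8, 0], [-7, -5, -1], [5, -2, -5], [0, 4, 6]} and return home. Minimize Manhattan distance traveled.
76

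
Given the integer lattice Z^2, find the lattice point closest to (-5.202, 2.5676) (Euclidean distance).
(-5, 3)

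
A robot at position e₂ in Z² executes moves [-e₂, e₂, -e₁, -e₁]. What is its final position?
(-2, 1)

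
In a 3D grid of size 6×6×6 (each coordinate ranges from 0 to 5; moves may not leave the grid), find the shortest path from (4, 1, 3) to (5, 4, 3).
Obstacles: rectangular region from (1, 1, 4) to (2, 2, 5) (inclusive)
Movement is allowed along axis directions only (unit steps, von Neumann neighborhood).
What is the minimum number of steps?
4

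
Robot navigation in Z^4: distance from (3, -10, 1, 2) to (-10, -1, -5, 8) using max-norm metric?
13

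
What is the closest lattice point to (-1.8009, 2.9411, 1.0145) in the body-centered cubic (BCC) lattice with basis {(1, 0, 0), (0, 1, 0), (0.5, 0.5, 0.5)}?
(-2, 3, 1)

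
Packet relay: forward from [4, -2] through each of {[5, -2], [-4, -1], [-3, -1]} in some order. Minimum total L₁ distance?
11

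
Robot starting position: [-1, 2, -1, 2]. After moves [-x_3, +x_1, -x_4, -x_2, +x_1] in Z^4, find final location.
(1, 1, -2, 1)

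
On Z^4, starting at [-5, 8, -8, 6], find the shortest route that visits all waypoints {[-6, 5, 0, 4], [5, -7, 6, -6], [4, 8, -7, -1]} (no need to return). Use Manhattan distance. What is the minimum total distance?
73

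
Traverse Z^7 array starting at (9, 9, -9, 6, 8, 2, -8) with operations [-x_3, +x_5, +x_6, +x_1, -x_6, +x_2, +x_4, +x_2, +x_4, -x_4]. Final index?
(10, 11, -10, 7, 9, 2, -8)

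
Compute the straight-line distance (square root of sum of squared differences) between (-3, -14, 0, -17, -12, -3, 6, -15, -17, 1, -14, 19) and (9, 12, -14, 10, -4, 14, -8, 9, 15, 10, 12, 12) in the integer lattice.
68.5565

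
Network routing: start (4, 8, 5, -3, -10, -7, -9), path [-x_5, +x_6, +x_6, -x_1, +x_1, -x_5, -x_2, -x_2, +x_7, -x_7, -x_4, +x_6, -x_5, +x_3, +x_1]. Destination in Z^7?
(5, 6, 6, -4, -13, -4, -9)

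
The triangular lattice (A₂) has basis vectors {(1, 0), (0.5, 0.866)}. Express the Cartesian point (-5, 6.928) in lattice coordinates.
-9b₁ + 8b₂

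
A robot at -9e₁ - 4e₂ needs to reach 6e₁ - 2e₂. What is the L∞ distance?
15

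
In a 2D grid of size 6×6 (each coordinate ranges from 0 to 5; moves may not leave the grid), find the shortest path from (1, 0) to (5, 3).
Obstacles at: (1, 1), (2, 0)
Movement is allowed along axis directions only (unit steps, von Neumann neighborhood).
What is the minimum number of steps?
9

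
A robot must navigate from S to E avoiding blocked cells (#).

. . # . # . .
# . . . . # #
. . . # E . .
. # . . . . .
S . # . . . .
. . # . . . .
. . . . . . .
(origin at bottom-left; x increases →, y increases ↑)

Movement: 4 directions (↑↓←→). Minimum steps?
8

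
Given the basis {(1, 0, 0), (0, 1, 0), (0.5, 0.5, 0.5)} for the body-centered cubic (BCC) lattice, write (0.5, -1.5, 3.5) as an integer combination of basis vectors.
-3b₁ - 5b₂ + 7b₃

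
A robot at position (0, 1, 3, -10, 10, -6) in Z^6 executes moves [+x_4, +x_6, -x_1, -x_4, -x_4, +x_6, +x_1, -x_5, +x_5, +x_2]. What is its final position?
(0, 2, 3, -11, 10, -4)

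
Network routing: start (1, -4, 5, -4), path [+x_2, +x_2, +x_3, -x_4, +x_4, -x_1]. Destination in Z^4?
(0, -2, 6, -4)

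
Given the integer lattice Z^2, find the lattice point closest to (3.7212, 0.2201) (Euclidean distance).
(4, 0)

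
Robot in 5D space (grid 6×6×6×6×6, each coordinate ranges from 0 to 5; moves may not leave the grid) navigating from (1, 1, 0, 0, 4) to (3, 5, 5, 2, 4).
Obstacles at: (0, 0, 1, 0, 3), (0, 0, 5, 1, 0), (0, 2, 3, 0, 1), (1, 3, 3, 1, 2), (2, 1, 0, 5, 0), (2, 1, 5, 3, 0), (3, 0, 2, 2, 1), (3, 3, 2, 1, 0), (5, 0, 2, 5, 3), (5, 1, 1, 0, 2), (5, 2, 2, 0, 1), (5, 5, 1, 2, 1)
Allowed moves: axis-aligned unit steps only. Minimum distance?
13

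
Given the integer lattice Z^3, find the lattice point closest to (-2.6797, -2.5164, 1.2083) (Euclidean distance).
(-3, -3, 1)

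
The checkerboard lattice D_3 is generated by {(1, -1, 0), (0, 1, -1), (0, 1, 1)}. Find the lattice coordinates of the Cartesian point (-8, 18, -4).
-8b₁ + 7b₂ + 3b₃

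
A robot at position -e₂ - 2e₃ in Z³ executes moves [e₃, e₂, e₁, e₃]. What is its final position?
(1, 0, 0)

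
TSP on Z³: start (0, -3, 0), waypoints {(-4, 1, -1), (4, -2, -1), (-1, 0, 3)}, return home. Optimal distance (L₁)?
32
(one optimal route: (0, -3, 0) → (4, -2, -1) → (-4, 1, -1) → (-1, 0, 3) → (0, -3, 0))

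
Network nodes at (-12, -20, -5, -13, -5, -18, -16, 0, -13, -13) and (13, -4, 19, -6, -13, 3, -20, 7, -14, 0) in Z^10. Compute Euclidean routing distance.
47.392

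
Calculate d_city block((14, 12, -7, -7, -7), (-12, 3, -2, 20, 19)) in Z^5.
93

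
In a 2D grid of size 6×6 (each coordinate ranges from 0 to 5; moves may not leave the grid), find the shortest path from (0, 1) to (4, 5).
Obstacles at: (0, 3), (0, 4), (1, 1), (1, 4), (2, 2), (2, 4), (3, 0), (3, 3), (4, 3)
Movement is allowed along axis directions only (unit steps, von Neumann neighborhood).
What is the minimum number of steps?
12
(one shortest path: (0, 1) → (0, 0) → (1, 0) → (2, 0) → (2, 1) → (3, 1) → (4, 1) → (5, 1) → (5, 2) → (5, 3) → (5, 4) → (4, 4) → (4, 5))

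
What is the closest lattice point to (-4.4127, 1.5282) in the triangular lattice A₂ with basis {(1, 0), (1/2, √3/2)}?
(-4, 1.732)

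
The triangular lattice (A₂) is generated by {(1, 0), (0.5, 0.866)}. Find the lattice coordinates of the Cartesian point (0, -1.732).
b₁ - 2b₂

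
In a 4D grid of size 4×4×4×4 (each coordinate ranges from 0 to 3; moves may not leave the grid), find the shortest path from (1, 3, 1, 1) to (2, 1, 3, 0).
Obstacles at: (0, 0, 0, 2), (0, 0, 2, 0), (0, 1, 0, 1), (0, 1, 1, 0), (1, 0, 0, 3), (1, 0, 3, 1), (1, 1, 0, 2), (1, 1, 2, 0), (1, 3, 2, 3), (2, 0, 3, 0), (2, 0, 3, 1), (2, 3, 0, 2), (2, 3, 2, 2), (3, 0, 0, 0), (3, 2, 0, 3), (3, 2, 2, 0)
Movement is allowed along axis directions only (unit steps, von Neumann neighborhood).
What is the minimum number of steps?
6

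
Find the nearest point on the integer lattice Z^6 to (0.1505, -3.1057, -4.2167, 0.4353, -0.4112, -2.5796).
(0, -3, -4, 0, 0, -3)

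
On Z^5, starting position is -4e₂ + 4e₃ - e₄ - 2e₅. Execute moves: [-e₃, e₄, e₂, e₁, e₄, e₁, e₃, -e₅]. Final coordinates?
(2, -3, 4, 1, -3)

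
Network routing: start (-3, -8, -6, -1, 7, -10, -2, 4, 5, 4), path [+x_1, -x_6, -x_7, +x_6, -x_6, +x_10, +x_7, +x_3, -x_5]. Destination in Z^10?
(-2, -8, -5, -1, 6, -11, -2, 4, 5, 5)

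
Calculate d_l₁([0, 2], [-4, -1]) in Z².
7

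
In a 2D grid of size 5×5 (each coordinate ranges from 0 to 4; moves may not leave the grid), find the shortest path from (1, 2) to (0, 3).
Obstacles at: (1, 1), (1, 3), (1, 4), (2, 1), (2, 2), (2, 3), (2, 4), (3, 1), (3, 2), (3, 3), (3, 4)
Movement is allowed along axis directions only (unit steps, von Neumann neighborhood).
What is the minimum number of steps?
2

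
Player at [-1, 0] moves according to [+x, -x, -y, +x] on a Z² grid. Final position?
(0, -1)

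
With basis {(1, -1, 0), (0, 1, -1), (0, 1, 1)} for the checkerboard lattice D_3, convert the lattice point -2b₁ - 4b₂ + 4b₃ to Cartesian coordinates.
(-2, 2, 8)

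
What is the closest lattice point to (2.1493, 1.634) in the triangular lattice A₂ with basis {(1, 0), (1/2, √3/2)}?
(2, 1.732)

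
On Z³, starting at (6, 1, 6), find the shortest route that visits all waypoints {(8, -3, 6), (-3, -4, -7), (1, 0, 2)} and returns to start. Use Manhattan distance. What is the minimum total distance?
58
(one optimal route: (6, 1, 6) → (8, -3, 6) → (-3, -4, -7) → (1, 0, 2) → (6, 1, 6))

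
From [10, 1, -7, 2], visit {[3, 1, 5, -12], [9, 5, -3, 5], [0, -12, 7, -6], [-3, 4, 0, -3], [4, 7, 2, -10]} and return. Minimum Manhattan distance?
132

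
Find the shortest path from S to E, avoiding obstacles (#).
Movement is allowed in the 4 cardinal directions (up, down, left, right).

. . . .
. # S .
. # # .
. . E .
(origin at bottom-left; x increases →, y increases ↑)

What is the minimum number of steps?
4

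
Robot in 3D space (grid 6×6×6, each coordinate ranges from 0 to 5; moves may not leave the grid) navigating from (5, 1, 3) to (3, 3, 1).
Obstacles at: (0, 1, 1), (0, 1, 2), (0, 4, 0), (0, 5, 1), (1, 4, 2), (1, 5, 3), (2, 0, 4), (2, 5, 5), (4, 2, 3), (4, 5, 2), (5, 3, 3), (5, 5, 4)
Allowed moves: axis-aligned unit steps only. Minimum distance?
6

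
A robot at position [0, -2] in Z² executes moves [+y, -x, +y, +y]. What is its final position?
(-1, 1)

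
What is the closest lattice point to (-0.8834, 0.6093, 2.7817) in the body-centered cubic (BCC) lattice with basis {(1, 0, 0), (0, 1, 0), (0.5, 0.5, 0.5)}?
(-1, 1, 3)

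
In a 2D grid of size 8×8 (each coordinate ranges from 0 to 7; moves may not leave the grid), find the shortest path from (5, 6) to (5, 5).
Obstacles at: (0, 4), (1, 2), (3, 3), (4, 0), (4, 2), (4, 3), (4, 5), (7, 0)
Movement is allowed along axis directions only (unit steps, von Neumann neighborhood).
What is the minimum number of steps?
1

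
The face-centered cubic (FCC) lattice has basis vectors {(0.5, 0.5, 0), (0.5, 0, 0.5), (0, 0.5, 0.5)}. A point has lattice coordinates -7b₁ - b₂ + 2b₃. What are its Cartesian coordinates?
(-4, -2.5, 0.5)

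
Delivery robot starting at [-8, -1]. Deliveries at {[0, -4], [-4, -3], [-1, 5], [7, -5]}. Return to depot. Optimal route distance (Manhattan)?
50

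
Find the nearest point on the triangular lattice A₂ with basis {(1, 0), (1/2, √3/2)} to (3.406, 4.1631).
(3.5, 4.33)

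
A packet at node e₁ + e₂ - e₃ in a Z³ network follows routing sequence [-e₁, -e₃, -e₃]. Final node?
(0, 1, -3)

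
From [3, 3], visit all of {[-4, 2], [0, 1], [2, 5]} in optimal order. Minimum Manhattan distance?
14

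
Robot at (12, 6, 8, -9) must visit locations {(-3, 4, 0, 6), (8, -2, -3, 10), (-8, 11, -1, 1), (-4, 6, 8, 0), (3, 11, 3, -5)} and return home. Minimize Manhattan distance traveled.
146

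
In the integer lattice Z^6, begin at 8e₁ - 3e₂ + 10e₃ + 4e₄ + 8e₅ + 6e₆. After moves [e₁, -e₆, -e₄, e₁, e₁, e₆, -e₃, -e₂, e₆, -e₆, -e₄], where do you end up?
(11, -4, 9, 2, 8, 6)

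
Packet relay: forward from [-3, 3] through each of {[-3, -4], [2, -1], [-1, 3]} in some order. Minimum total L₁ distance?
17
(one optimal route: (-3, 3) → (-1, 3) → (2, -1) → (-3, -4))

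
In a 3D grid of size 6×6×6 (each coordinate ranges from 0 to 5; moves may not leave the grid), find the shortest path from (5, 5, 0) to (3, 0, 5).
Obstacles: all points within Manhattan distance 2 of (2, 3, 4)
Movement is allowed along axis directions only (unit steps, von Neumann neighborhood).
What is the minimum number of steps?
12
(one shortest path: (5, 5, 0) → (4, 5, 0) → (3, 5, 0) → (3, 4, 0) → (3, 3, 0) → (3, 2, 0) → (3, 1, 0) → (3, 0, 0) → (3, 0, 1) → (3, 0, 2) → (3, 0, 3) → (3, 0, 4) → (3, 0, 5))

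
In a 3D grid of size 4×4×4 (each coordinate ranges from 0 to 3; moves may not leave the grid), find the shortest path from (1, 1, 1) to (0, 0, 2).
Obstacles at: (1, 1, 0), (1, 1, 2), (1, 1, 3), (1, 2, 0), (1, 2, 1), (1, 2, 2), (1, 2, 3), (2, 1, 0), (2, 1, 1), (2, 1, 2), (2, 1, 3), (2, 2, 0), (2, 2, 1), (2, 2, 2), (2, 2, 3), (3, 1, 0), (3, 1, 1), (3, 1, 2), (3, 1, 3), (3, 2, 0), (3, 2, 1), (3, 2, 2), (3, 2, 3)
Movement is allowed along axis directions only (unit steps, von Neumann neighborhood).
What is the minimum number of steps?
3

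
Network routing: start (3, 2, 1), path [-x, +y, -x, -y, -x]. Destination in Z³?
(0, 2, 1)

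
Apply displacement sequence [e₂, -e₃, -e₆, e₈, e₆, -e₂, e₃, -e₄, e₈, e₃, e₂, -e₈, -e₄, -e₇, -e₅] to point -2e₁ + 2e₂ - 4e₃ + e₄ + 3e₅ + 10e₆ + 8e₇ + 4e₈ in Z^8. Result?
(-2, 3, -3, -1, 2, 10, 7, 5)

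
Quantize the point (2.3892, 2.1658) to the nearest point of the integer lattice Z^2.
(2, 2)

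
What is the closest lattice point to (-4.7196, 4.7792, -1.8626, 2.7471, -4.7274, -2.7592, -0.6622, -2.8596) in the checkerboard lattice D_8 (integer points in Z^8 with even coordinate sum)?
(-5, 5, -2, 3, -5, -3, 0, -3)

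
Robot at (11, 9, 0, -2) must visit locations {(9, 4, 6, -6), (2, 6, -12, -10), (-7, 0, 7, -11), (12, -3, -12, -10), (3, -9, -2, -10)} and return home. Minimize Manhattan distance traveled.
148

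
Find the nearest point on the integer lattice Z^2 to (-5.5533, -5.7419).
(-6, -6)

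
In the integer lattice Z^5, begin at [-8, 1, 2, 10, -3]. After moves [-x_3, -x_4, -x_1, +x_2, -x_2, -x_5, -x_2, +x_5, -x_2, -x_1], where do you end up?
(-10, -1, 1, 9, -3)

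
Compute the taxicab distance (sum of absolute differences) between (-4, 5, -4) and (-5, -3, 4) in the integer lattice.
17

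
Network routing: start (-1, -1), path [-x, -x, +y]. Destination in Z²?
(-3, 0)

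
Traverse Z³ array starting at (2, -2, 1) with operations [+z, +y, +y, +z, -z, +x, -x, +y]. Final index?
(2, 1, 2)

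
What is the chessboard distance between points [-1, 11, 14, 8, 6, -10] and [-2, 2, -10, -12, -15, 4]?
24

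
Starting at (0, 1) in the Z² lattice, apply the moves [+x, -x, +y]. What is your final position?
(0, 2)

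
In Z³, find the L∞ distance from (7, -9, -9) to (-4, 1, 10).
19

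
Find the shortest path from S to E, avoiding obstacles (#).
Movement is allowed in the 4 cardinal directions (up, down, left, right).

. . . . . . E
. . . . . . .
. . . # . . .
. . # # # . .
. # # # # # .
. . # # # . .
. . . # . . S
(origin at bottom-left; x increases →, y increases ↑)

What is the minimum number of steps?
6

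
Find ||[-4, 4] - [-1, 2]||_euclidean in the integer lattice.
3.60555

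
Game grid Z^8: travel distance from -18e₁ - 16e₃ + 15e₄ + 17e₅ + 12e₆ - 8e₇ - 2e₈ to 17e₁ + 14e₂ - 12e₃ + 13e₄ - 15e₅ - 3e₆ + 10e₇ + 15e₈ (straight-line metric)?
57.4717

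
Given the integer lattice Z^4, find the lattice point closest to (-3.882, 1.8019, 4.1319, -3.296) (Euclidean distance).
(-4, 2, 4, -3)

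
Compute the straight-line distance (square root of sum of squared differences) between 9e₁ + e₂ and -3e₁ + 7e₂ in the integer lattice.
13.4164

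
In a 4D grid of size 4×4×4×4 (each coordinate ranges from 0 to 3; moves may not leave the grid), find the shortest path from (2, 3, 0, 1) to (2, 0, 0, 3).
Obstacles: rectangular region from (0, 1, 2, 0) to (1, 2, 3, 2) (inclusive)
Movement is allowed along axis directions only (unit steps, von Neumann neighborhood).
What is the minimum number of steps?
5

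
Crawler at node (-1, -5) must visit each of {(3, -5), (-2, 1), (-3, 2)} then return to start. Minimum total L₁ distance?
26
(one optimal route: (-1, -5) → (3, -5) → (-2, 1) → (-3, 2) → (-1, -5))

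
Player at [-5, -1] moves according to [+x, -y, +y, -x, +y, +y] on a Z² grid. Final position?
(-5, 1)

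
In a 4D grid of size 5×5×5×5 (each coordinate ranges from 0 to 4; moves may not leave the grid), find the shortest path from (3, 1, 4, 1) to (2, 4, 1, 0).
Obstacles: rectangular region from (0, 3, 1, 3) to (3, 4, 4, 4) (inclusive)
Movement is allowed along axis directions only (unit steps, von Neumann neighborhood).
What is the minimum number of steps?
8
(one shortest path: (3, 1, 4, 1) → (2, 1, 4, 1) → (2, 2, 4, 1) → (2, 3, 4, 1) → (2, 4, 4, 1) → (2, 4, 3, 1) → (2, 4, 2, 1) → (2, 4, 1, 1) → (2, 4, 1, 0))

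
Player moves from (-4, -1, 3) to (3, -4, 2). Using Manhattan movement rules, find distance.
11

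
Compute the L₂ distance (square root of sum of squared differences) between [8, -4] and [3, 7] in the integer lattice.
12.083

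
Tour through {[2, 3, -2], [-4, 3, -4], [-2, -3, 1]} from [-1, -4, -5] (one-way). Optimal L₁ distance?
29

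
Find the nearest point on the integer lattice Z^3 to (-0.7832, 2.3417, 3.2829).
(-1, 2, 3)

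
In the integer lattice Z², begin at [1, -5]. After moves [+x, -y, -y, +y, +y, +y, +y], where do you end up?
(2, -3)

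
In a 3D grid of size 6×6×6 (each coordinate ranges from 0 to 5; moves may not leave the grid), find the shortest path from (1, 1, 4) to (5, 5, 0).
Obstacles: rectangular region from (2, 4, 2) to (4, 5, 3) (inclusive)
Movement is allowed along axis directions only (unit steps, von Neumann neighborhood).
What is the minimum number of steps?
12
(one shortest path: (1, 1, 4) → (2, 1, 4) → (3, 1, 4) → (4, 1, 4) → (5, 1, 4) → (5, 2, 4) → (5, 3, 4) → (5, 4, 4) → (5, 5, 4) → (5, 5, 3) → (5, 5, 2) → (5, 5, 1) → (5, 5, 0))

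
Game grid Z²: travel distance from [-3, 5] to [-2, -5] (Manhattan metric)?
11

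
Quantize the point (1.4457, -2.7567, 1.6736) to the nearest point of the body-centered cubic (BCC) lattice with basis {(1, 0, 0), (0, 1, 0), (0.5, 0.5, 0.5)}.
(1.5, -2.5, 1.5)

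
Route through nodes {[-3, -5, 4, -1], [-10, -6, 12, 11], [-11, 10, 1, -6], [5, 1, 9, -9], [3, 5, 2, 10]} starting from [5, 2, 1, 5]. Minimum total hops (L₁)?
137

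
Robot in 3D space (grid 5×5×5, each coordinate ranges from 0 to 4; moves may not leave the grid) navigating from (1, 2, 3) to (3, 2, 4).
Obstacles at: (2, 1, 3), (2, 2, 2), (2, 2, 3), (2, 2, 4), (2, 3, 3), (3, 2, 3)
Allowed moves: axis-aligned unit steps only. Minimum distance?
5
(one shortest path: (1, 2, 3) → (1, 1, 3) → (1, 1, 4) → (2, 1, 4) → (3, 1, 4) → (3, 2, 4))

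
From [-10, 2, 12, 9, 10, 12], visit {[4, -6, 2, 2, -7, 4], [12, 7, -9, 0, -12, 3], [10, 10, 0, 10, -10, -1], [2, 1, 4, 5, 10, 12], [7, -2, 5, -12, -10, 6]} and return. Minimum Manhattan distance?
242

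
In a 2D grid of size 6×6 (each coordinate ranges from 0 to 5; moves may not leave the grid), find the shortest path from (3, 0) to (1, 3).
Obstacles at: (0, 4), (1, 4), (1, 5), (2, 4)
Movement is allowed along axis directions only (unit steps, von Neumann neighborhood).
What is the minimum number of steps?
5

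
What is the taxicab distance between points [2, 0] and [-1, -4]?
7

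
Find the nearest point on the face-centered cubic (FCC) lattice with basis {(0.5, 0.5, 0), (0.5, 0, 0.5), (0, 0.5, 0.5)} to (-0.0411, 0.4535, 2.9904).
(0, 0, 3)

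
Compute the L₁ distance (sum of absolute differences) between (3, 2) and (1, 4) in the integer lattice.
4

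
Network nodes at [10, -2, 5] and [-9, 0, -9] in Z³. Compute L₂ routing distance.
23.6854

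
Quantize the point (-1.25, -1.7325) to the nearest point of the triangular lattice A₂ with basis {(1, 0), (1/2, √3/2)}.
(-1, -1.732)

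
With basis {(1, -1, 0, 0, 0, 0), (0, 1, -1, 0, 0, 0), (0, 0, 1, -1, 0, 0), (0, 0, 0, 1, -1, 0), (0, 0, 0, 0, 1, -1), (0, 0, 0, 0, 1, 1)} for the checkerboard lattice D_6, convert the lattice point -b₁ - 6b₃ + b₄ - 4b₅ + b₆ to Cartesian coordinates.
(-1, 1, -6, 7, -4, 5)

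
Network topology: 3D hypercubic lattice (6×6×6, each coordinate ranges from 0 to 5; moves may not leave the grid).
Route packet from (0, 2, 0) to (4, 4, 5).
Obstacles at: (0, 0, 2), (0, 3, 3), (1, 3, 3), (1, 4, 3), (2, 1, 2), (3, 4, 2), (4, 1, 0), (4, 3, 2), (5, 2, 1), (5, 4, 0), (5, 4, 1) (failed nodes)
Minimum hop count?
11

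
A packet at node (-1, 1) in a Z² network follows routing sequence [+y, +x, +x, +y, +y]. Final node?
(1, 4)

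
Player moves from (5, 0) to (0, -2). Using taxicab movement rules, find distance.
7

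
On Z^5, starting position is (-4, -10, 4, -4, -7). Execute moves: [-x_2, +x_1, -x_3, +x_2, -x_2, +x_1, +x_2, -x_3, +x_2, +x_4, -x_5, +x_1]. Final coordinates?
(-1, -9, 2, -3, -8)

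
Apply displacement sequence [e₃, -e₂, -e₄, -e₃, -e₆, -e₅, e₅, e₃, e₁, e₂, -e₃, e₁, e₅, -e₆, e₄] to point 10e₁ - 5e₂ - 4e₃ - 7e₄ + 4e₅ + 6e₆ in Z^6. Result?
(12, -5, -4, -7, 5, 4)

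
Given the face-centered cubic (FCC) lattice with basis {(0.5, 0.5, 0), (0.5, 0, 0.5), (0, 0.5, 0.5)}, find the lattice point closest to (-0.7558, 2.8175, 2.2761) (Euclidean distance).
(-0.5, 3, 2.5)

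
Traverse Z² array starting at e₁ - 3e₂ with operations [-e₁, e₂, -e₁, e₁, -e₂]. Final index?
(0, -3)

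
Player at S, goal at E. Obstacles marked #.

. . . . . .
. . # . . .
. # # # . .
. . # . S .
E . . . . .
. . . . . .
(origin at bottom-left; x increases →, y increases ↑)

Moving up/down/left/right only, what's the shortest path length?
5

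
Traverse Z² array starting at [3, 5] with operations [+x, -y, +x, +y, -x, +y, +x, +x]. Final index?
(6, 6)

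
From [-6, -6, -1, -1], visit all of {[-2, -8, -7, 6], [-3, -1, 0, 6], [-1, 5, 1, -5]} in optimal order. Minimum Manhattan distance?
54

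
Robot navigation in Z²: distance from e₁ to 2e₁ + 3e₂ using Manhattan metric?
4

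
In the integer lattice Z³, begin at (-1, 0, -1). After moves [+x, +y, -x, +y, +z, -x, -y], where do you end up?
(-2, 1, 0)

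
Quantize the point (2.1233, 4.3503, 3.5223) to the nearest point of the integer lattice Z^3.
(2, 4, 4)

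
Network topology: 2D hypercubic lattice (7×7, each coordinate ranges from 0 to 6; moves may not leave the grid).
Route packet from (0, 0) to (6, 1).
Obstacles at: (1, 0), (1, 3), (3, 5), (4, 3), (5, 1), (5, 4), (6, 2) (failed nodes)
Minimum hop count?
9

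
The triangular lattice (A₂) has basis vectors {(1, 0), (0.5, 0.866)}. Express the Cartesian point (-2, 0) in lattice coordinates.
-2b₁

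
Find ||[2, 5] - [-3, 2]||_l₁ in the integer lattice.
8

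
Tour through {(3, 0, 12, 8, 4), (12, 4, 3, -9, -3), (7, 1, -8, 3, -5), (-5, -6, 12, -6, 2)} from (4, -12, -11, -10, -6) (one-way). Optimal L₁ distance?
140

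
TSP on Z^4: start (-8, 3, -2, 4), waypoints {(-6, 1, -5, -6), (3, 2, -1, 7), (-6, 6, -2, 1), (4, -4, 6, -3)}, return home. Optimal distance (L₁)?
92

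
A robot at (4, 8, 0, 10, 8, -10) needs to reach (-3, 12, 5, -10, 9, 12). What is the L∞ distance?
22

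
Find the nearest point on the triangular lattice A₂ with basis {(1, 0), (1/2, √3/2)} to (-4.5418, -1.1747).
(-4.5, -0.866)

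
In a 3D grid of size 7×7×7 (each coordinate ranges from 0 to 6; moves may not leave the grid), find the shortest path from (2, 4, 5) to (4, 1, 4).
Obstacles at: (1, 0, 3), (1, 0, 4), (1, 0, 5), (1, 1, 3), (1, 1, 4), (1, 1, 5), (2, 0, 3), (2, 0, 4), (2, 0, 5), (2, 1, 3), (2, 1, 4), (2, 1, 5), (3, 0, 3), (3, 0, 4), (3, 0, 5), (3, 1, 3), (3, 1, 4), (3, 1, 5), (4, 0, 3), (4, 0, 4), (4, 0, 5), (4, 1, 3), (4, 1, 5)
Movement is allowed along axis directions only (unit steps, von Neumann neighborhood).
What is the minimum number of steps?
6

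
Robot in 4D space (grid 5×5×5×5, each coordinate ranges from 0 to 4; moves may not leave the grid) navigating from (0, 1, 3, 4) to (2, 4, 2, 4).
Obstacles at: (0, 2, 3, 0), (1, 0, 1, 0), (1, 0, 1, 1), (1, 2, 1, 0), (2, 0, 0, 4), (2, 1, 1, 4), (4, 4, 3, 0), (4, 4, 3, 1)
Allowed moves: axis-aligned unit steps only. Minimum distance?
6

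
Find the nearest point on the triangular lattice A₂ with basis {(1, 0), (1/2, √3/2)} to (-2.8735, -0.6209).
(-2.5, -0.866)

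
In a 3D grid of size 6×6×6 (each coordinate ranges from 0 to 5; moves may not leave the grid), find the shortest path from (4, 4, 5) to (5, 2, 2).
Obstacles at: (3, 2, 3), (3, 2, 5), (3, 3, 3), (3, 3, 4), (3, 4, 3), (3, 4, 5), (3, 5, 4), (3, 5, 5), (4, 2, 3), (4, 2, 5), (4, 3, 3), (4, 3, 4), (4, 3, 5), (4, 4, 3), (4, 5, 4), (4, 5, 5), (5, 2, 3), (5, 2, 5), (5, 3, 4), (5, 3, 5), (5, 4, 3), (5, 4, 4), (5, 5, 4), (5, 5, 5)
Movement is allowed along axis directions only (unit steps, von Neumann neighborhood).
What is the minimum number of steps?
10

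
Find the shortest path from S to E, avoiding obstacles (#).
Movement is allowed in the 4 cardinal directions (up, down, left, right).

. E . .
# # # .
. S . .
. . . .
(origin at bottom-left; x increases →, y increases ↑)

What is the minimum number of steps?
6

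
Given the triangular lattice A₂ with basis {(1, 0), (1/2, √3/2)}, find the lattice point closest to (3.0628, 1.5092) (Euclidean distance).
(3, 1.732)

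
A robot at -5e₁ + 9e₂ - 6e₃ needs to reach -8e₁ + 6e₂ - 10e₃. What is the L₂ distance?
5.83095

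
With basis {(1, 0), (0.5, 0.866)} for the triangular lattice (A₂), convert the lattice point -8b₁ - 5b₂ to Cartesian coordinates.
(-10.5, -4.33)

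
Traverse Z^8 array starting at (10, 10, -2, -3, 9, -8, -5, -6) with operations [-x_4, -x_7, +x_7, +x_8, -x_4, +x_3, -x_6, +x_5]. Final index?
(10, 10, -1, -5, 10, -9, -5, -5)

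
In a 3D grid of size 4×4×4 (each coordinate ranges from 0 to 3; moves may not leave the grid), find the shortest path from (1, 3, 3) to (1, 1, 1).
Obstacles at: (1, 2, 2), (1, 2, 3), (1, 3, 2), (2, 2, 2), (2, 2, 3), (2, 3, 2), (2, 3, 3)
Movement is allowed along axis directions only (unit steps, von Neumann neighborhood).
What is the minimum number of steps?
6
(one shortest path: (1, 3, 3) → (0, 3, 3) → (0, 2, 3) → (0, 1, 3) → (1, 1, 3) → (1, 1, 2) → (1, 1, 1))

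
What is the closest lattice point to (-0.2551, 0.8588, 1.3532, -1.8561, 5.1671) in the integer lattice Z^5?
(0, 1, 1, -2, 5)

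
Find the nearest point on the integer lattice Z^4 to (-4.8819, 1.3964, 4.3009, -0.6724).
(-5, 1, 4, -1)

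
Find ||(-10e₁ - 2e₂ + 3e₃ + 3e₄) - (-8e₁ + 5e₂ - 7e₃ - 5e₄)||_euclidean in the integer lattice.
14.7309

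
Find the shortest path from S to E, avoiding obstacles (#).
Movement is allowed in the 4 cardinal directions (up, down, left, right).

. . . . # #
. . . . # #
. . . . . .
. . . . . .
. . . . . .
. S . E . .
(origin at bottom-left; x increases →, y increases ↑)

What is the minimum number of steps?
2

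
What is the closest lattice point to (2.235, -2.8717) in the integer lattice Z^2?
(2, -3)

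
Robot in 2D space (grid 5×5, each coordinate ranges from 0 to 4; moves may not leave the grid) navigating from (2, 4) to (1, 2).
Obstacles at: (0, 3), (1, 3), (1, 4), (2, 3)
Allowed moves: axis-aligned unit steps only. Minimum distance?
5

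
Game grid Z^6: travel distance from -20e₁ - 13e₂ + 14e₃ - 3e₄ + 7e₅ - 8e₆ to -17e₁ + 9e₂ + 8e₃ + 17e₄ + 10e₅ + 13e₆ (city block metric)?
75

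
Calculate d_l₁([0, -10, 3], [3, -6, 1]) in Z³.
9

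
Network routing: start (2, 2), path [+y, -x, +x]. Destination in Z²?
(2, 3)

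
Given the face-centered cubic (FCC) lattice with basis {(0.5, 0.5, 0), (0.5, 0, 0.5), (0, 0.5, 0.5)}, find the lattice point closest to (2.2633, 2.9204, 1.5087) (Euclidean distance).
(2.5, 3, 1.5)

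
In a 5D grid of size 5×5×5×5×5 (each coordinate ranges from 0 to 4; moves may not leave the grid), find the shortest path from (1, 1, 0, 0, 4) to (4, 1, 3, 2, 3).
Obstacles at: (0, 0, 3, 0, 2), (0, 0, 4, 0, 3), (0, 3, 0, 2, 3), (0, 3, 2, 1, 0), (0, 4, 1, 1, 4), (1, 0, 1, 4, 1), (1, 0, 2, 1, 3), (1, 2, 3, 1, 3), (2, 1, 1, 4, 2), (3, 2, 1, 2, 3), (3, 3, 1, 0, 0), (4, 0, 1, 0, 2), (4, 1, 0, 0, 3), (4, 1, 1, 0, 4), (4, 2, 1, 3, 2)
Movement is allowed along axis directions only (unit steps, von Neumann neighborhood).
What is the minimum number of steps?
9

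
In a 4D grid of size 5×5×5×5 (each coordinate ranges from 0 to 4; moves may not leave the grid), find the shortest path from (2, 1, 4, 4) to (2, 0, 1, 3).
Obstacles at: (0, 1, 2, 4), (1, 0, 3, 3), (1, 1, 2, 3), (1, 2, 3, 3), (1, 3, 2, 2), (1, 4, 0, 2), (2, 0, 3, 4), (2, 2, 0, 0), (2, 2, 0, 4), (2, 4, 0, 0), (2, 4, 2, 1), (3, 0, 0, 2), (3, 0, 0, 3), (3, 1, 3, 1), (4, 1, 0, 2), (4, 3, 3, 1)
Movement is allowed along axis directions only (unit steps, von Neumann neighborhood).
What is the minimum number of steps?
5
(one shortest path: (2, 1, 4, 4) → (2, 0, 4, 4) → (2, 0, 4, 3) → (2, 0, 3, 3) → (2, 0, 2, 3) → (2, 0, 1, 3))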